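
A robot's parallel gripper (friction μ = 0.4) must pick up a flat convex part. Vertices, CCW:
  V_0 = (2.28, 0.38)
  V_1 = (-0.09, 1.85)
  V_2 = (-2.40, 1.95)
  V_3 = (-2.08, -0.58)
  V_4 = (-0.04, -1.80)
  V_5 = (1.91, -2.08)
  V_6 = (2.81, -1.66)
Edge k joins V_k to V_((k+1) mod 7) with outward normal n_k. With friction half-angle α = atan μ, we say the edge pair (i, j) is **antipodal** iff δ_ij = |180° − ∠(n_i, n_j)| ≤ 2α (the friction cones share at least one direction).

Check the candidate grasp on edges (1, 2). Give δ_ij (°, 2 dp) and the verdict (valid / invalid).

δ = 80.31°, invalid

α = atan 0.4 = 21.80°;  2α = 43.60°
edge 1: e_1 = (-2.31, +0.10);  n_1 = (+0.0432, +0.9991)
edge 2: e_2 = (+0.32, -2.53);  n_2 = (-0.9921, -0.1255)
∠(n_1, n_2) = 99.69°
δ = |180° − 99.69°| = 80.31°
80.31° > 2α = 43.60°  →  invalid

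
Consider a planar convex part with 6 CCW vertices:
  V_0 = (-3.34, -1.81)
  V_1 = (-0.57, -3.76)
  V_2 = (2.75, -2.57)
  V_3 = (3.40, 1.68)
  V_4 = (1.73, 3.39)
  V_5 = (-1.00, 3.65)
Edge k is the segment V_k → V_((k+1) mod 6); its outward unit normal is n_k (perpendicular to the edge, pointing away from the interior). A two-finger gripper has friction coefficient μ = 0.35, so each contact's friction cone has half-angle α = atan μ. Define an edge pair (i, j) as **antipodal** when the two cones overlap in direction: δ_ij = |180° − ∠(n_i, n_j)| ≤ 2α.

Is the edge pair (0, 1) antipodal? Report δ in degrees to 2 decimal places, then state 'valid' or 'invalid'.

δ = 125.14°, invalid

α = atan 0.35 = 19.29°;  2α = 38.58°
edge 0: e_0 = (+2.77, -1.95);  n_0 = (-0.5756, -0.8177)
edge 1: e_1 = (+3.32, +1.19);  n_1 = (+0.3374, -0.9414)
∠(n_0, n_1) = 54.86°
δ = |180° − 54.86°| = 125.14°
125.14° > 2α = 38.58°  →  invalid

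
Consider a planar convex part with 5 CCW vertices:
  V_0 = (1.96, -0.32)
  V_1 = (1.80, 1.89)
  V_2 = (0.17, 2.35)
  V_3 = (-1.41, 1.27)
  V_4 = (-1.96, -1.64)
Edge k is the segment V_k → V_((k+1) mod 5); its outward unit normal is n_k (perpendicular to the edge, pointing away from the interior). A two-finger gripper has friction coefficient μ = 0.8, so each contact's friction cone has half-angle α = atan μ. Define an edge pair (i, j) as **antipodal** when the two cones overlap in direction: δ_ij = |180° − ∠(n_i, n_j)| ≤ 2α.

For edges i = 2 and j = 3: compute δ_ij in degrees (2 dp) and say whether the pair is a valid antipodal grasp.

δ = 135.06°, invalid

α = atan 0.8 = 38.66°;  2α = 77.32°
edge 2: e_2 = (-1.58, -1.08);  n_2 = (-0.5643, +0.8256)
edge 3: e_3 = (-0.55, -2.91);  n_3 = (-0.9826, +0.1857)
∠(n_2, n_3) = 44.94°
δ = |180° − 44.94°| = 135.06°
135.06° > 2α = 77.32°  →  invalid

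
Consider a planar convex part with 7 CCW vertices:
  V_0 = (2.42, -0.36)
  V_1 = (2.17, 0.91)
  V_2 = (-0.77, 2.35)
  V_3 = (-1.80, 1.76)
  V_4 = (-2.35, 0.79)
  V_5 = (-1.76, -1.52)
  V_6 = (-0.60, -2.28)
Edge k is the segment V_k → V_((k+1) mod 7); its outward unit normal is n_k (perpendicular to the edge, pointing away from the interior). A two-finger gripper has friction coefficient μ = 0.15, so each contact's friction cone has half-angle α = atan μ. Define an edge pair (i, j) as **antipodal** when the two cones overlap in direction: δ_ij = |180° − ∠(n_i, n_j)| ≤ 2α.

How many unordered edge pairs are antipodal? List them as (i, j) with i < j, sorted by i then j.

count = 3; pairs: (0,4), (1,5), (2,6)

α = atan 0.15 = 8.53°;  2α = 17.06°
n_0 = (+0.9812, +0.1931)
n_1 = (+0.4399, +0.8981)
n_2 = (-0.4970, +0.8677)
n_3 = (-0.8699, +0.4932)
n_4 = (-0.9689, -0.2475)
n_5 = (-0.5480, -0.8365)
n_6 = (+0.5365, -0.8439)
  (0,1): δ = 127.23°  ·
  (0,2): δ = 71.33°  ·
  (0,3): δ = 40.69°  ·
  (0,4): δ = 3.19°  ✓
  (0,5): δ = 45.63°  ·
  (0,6): δ = 111.31°  ·
  (1,2): δ = 124.10°  ·
  (1,3): δ = 93.46°  ·
  (1,4): δ = 49.58°  ·
  (1,5): δ = 7.14°  ✓
  (1,6): δ = 58.54°  ·
  (2,3): δ = 149.36°  ·
  (2,4): δ = 105.48°  ·
  (2,5): δ = 63.04°  ·
  (2,6): δ = 2.64°  ✓
  (3,4): δ = 136.12°  ·
  (3,5): δ = 93.68°  ·
  (3,6): δ = 28.00°  ·
  (4,5): δ = 137.56°  ·
  (4,6): δ = 71.88°  ·
  (5,6): δ = 114.32°  ·
antipodal pairs: 3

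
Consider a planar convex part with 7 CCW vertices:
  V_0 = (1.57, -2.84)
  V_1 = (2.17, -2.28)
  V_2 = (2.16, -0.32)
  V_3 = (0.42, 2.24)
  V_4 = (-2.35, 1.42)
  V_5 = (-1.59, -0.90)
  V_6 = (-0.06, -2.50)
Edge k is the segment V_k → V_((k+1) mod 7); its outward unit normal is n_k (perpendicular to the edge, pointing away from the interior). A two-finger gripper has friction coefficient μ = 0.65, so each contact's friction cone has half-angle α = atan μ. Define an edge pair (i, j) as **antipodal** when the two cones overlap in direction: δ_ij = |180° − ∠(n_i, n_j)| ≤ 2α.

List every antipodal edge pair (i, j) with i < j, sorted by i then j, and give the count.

α = atan 0.65 = 33.02°;  2α = 66.05°
n_0 = (+0.6823, -0.7311)
n_1 = (+1.0000, +0.0051)
n_2 = (+0.8270, +0.5621)
n_3 = (-0.2839, +0.9589)
n_4 = (-0.9503, -0.3113)
n_5 = (-0.7227, -0.6911)
n_6 = (-0.2042, -0.9789)
  (0,1): δ = 132.73°  ·
  (0,2): δ = 98.82°  ·
  (0,3): δ = 26.53°  ✓
  (0,4): δ = 65.11°  ✓
  (0,5): δ = 90.69°  ·
  (0,6): δ = 125.19°  ·
  (1,2): δ = 146.09°  ·
  (1,3): δ = 73.80°  ·
  (1,4): δ = 17.85°  ✓
  (1,5): δ = 43.43°  ✓
  (1,6): δ = 77.93°  ·
  (2,3): δ = 107.71°  ·
  (2,4): δ = 16.07°  ✓
  (2,5): δ = 9.52°  ✓
  (2,6): δ = 44.01°  ✓
  (3,4): δ = 88.35°  ·
  (3,5): δ = 62.77°  ✓
  (3,6): δ = 28.27°  ✓
  (4,5): δ = 154.42°  ·
  (4,6): δ = 119.92°  ·
  (5,6): δ = 145.50°  ·
antipodal pairs: 9

count = 9; pairs: (0,3), (0,4), (1,4), (1,5), (2,4), (2,5), (2,6), (3,5), (3,6)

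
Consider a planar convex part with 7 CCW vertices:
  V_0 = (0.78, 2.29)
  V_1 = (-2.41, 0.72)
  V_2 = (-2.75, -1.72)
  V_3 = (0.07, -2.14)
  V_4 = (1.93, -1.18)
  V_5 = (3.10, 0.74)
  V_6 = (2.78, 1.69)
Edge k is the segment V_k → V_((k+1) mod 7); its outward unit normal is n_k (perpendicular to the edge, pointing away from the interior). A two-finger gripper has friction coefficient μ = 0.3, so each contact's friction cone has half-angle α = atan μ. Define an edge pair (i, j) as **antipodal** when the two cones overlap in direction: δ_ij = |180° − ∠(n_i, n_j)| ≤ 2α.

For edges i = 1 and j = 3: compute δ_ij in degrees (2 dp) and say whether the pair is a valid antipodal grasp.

α = atan 0.3 = 16.70°;  2α = 33.40°
edge 1: e_1 = (-0.34, -2.44);  n_1 = (-0.9904, +0.1380)
edge 3: e_3 = (+1.86, +0.96);  n_3 = (+0.4586, -0.8886)
∠(n_1, n_3) = 125.23°
δ = |180° − 125.23°| = 54.77°
54.77° > 2α = 33.40°  →  invalid

δ = 54.77°, invalid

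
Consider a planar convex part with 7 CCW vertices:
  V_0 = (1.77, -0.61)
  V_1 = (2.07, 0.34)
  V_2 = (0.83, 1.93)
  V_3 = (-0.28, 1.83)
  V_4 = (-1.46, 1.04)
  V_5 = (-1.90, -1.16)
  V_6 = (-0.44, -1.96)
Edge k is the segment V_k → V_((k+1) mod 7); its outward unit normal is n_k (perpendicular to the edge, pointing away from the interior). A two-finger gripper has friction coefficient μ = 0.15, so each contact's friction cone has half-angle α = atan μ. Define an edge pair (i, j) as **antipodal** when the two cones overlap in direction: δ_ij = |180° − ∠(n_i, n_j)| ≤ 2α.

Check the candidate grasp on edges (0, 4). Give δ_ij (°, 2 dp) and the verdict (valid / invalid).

α = atan 0.15 = 8.53°;  2α = 17.06°
edge 0: e_0 = (+0.30, +0.95);  n_0 = (+0.9536, -0.3011)
edge 4: e_4 = (-0.44, -2.20);  n_4 = (-0.9806, +0.1961)
∠(n_0, n_4) = 173.78°
δ = |180° − 173.78°| = 6.22°
6.22° ≤ 2α = 17.06°  →  valid

δ = 6.22°, valid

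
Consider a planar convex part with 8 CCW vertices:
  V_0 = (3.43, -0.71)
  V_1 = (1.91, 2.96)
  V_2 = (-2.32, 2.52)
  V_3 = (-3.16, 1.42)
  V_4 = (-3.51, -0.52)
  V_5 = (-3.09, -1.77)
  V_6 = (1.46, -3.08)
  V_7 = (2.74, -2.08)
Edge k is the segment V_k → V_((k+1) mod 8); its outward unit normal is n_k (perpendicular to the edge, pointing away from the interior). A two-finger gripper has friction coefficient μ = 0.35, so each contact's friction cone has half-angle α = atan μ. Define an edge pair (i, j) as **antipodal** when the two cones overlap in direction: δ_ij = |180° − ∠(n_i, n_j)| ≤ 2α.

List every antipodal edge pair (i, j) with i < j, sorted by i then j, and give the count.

α = atan 0.35 = 19.29°;  2α = 38.58°
n_0 = (+0.9239, +0.3826)
n_1 = (-0.1035, +0.9946)
n_2 = (-0.7948, +0.6069)
n_3 = (-0.9841, +0.1775)
n_4 = (-0.9479, -0.3185)
n_5 = (-0.2767, -0.9610)
n_6 = (+0.6156, -0.7880)
n_7 = (+0.8931, -0.4498)
  (0,1): δ = 106.56°  ·
  (0,2): δ = 59.86°  ·
  (0,3): δ = 32.72°  ✓
  (0,4): δ = 3.93°  ✓
  (0,5): δ = 51.44°  ·
  (0,6): δ = 105.50°  ·
  (0,7): δ = 130.77°  ·
  (1,2): δ = 133.31°  ·
  (1,3): δ = 106.17°  ·
  (1,4): δ = 77.37°  ·
  (1,5): δ = 22.00°  ✓
  (1,6): δ = 32.06°  ✓
  (1,7): δ = 57.33°  ·
  (2,3): δ = 152.86°  ·
  (2,4): δ = 124.06°  ·
  (2,5): δ = 68.70°  ·
  (2,6): δ = 14.63°  ✓
  (2,7): δ = 10.63°  ✓
  (3,4): δ = 151.20°  ·
  (3,5): δ = 95.83°  ·
  (3,6): δ = 41.77°  ·
  (3,7): δ = 16.51°  ✓
  (4,5): δ = 124.63°  ·
  (4,6): δ = 70.57°  ·
  (4,7): δ = 45.30°  ·
  (5,6): δ = 125.94°  ·
  (5,7): δ = 100.67°  ·
  (6,7): δ = 154.73°  ·
antipodal pairs: 7

count = 7; pairs: (0,3), (0,4), (1,5), (1,6), (2,6), (2,7), (3,7)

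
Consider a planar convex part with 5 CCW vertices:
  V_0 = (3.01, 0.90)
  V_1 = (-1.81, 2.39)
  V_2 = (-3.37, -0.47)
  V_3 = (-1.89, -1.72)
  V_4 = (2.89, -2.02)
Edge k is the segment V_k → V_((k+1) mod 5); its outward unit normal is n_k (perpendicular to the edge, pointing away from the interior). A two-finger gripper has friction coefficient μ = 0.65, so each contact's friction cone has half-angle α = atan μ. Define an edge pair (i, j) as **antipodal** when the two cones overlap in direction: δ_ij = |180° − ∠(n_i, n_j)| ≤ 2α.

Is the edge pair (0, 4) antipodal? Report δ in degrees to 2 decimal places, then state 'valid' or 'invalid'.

δ = 104.82°, invalid

α = atan 0.65 = 33.02°;  2α = 66.05°
edge 0: e_0 = (-4.82, +1.49);  n_0 = (+0.2953, +0.9554)
edge 4: e_4 = (+0.12, +2.92);  n_4 = (+0.9992, -0.0411)
∠(n_0, n_4) = 75.18°
δ = |180° − 75.18°| = 104.82°
104.82° > 2α = 66.05°  →  invalid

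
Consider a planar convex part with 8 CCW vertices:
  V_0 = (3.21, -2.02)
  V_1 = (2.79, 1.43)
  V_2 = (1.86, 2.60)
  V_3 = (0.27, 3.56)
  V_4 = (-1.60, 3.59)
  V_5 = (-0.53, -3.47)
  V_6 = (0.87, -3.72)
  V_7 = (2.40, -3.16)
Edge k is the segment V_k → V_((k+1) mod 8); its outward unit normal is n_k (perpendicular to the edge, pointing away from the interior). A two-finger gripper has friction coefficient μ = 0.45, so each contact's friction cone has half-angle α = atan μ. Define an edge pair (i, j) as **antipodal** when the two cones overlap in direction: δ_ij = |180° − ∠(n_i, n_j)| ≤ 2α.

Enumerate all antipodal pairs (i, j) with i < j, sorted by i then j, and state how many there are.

count = 7; pairs: (0,4), (1,4), (1,5), (2,5), (3,5), (3,6), (4,7)

α = atan 0.45 = 24.23°;  2α = 48.46°
n_0 = (+0.9927, +0.1208)
n_1 = (+0.7828, +0.6222)
n_2 = (+0.5169, +0.8561)
n_3 = (+0.0160, +0.9999)
n_4 = (-0.9887, -0.1498)
n_5 = (-0.1758, -0.9844)
n_6 = (+0.3437, -0.9391)
n_7 = (+0.8152, -0.5792)
  (0,1): δ = 148.46°  ·
  (0,2): δ = 128.06°  ·
  (0,3): δ = 97.86°  ·
  (0,4): δ = 1.68°  ✓
  (0,5): δ = 72.93°  ·
  (0,6): δ = 103.16°  ·
  (0,7): δ = 137.66°  ·
  (1,2): δ = 159.60°  ·
  (1,3): δ = 129.40°  ·
  (1,4): δ = 29.86°  ✓
  (1,5): δ = 41.40°  ✓
  (1,6): δ = 71.62°  ·
  (1,7): δ = 106.13°  ·
  (2,3): δ = 149.80°  ·
  (2,4): δ = 50.26°  ·
  (2,5): δ = 21.00°  ✓
  (2,6): δ = 51.23°  ·
  (2,7): δ = 85.73°  ·
  (3,4): δ = 80.46°  ·
  (3,5): δ = 9.21°  ✓
  (3,6): δ = 21.02°  ✓
  (3,7): δ = 55.52°  ·
  (4,5): δ = 108.74°  ·
  (4,6): δ = 78.51°  ·
  (4,7): δ = 44.01°  ✓
  (5,6): δ = 149.77°  ·
  (5,7): δ = 115.27°  ·
  (6,7): δ = 145.50°  ·
antipodal pairs: 7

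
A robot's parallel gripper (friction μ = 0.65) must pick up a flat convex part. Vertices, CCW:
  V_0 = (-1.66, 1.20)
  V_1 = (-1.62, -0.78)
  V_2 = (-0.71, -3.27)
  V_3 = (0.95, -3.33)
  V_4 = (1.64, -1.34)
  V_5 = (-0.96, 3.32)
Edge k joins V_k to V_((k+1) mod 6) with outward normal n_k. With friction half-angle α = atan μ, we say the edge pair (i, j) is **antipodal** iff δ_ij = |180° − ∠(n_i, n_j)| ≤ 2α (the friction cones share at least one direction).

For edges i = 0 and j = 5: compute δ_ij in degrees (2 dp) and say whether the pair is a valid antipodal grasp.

δ = 160.57°, invalid

α = atan 0.65 = 33.02°;  2α = 66.05°
edge 0: e_0 = (+0.04, -1.98);  n_0 = (-0.9998, -0.0202)
edge 5: e_5 = (-0.70, -2.12);  n_5 = (-0.9496, +0.3135)
∠(n_0, n_5) = 19.43°
δ = |180° − 19.43°| = 160.57°
160.57° > 2α = 66.05°  →  invalid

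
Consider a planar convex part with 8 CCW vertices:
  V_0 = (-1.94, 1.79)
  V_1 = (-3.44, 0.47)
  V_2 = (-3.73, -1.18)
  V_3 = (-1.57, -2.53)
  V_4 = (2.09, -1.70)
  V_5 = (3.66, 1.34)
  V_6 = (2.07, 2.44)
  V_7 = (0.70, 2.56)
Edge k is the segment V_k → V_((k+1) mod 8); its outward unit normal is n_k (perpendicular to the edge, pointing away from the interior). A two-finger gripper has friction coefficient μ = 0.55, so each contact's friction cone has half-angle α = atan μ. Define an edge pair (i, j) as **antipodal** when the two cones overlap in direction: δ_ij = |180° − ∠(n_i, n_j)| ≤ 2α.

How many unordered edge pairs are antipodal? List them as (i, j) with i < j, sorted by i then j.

count = 10; pairs: (0,3), (0,4), (1,4), (2,5), (2,6), (2,7), (3,5), (3,6), (3,7), (4,7)

α = atan 0.55 = 28.81°;  2α = 57.62°
n_0 = (-0.6606, +0.7507)
n_1 = (-0.9849, +0.1731)
n_2 = (-0.5300, -0.8480)
n_3 = (+0.2212, -0.9752)
n_4 = (+0.8885, -0.4589)
n_5 = (+0.5689, +0.8224)
n_6 = (+0.0873, +0.9962)
n_7 = (-0.2800, +0.9600)
  (0,1): δ = 141.32°  ·
  (0,2): δ = 73.35°  ·
  (0,3): δ = 28.57°  ✓
  (0,4): δ = 21.34°  ✓
  (0,5): δ = 103.98°  ·
  (0,6): δ = 133.65°  ·
  (0,7): δ = 154.91°  ·
  (1,2): δ = 112.04°  ·
  (1,3): δ = 67.25°  ·
  (1,4): δ = 17.35°  ✓
  (1,5): δ = 65.29°  ·
  (1,6): δ = 94.96°  ·
  (1,7): δ = 116.23°  ·
  (2,3): δ = 135.22°  ·
  (2,4): δ = 85.31°  ·
  (2,5): δ = 2.67°  ✓
  (2,6): δ = 27.00°  ✓
  (2,7): δ = 48.27°  ✓
  (3,4): δ = 130.09°  ·
  (3,5): δ = 47.45°  ✓
  (3,6): δ = 17.78°  ✓
  (3,7): δ = 3.48°  ✓
  (4,5): δ = 97.36°  ·
  (4,6): δ = 67.69°  ·
  (4,7): δ = 46.43°  ✓
  (5,6): δ = 150.33°  ·
  (5,7): δ = 129.06°  ·
  (6,7): δ = 158.73°  ·
antipodal pairs: 10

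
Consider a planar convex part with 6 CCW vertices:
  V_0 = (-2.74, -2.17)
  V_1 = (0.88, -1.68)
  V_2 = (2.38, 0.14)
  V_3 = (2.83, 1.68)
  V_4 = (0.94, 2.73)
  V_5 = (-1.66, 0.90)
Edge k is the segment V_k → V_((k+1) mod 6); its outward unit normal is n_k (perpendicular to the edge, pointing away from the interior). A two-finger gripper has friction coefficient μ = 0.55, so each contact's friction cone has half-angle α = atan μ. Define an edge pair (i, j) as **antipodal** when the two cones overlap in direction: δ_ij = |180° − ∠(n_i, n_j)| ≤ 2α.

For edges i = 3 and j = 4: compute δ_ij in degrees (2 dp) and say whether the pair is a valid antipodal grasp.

δ = 115.81°, invalid

α = atan 0.55 = 28.81°;  2α = 57.62°
edge 3: e_3 = (-1.89, +1.05);  n_3 = (+0.4856, +0.8742)
edge 4: e_4 = (-2.60, -1.83);  n_4 = (-0.5756, +0.8178)
∠(n_3, n_4) = 64.19°
δ = |180° − 64.19°| = 115.81°
115.81° > 2α = 57.62°  →  invalid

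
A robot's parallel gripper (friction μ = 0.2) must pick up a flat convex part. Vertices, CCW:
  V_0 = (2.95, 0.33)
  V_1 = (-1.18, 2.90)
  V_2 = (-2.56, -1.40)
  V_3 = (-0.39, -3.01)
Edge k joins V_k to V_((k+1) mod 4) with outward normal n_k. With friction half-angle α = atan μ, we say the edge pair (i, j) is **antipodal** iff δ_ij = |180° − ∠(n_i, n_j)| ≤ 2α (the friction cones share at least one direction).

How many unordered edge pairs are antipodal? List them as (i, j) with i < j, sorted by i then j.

α = atan 0.2 = 11.31°;  2α = 22.62°
n_0 = (+0.5283, +0.8490)
n_1 = (-0.9522, +0.3056)
n_2 = (-0.5958, -0.8031)
n_3 = (+0.7071, -0.7071)
  (0,1): δ = 75.90°  ·
  (0,2): δ = 4.68°  ✓
  (0,3): δ = 76.89°  ·
  (1,2): δ = 108.78°  ·
  (1,3): δ = 27.21°  ·
  (2,3): δ = 98.43°  ·
antipodal pairs: 1

count = 1; pairs: (0,2)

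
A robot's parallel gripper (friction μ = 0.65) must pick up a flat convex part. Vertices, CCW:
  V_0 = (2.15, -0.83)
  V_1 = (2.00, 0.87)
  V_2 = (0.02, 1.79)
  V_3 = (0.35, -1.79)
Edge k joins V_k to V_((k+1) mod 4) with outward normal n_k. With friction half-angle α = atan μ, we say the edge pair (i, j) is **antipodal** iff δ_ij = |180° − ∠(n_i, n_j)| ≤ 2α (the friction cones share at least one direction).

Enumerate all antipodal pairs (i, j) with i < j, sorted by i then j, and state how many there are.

count = 3; pairs: (0,2), (1,2), (1,3)

α = atan 0.65 = 33.02°;  2α = 66.05°
n_0 = (+0.9961, +0.0879)
n_1 = (+0.4214, +0.9069)
n_2 = (-0.9958, -0.0918)
n_3 = (+0.4706, -0.8824)
  (0,1): δ = 119.96°  ·
  (0,2): δ = 0.22°  ✓
  (0,3): δ = 113.03°  ·
  (1,2): δ = 59.81°  ✓
  (1,3): δ = 52.99°  ✓
  (2,3): δ = 67.19°  ·
antipodal pairs: 3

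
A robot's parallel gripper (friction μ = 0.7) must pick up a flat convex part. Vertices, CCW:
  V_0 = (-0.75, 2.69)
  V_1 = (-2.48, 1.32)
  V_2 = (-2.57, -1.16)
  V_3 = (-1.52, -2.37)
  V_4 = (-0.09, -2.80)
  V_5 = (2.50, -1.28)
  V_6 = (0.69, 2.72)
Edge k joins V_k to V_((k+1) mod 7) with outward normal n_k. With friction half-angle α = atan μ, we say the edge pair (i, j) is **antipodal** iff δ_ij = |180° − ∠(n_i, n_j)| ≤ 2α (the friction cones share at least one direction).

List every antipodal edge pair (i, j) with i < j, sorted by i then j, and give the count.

α = atan 0.7 = 34.99°;  2α = 69.98°
n_0 = (-0.6208, +0.7840)
n_1 = (-0.9993, +0.0363)
n_2 = (-0.7553, -0.6554)
n_3 = (-0.2880, -0.9576)
n_4 = (+0.5061, -0.8624)
n_5 = (+0.9111, +0.4123)
n_6 = (-0.0208, +0.9998)
  (0,1): δ = 130.45°  ·
  (0,2): δ = 87.43°  ·
  (0,3): δ = 55.11°  ✓
  (0,4): δ = 7.97°  ✓
  (0,5): δ = 75.97°  ·
  (0,6): δ = 142.82°  ·
  (1,2): δ = 136.97°  ·
  (1,3): δ = 104.66°  ·
  (1,4): δ = 57.51°  ✓
  (1,5): δ = 26.43°  ✓
  (1,6): δ = 93.27°  ·
  (2,3): δ = 147.69°  ·
  (2,4): δ = 100.54°  ·
  (2,5): δ = 16.60°  ✓
  (2,6): δ = 50.24°  ✓
  (3,4): δ = 132.86°  ·
  (3,5): δ = 48.92°  ✓
  (3,6): δ = 17.93°  ✓
  (4,5): δ = 96.06°  ·
  (4,6): δ = 29.21°  ✓
  (5,6): δ = 113.15°  ·
antipodal pairs: 9

count = 9; pairs: (0,3), (0,4), (1,4), (1,5), (2,5), (2,6), (3,5), (3,6), (4,6)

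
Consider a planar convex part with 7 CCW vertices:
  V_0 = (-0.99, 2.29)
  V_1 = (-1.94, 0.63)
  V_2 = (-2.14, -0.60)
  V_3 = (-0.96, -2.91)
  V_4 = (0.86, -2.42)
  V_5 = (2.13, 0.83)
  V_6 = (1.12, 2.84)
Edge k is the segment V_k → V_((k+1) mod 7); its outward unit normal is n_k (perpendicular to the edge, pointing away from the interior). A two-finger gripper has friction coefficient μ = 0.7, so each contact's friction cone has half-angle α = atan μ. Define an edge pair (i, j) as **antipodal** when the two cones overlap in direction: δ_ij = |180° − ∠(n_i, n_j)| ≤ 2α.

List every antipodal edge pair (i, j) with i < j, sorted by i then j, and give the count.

α = atan 0.7 = 34.99°;  2α = 69.98°
n_0 = (-0.8679, +0.4967)
n_1 = (-0.9870, +0.1605)
n_2 = (-0.8905, -0.4549)
n_3 = (+0.2600, -0.9656)
n_4 = (+0.9314, -0.3640)
n_5 = (+0.8935, +0.4490)
n_6 = (-0.2522, +0.9677)
  (0,1): δ = 159.45°  ·
  (0,2): δ = 123.16°  ·
  (0,3): δ = 45.15°  ✓
  (0,4): δ = 8.44°  ✓
  (0,5): δ = 56.46°  ✓
  (0,6): δ = 134.39°  ·
  (1,2): δ = 143.71°  ·
  (1,3): δ = 65.70°  ✓
  (1,4): δ = 12.11°  ✓
  (1,5): δ = 35.91°  ✓
  (1,6): δ = 113.85°  ·
  (2,3): δ = 101.99°  ·
  (2,4): δ = 48.40°  ✓
  (2,5): δ = 0.38°  ✓
  (2,6): δ = 77.55°  ·
  (3,4): δ = 126.41°  ·
  (3,5): δ = 78.39°  ·
  (3,6): δ = 0.46°  ✓
  (4,5): δ = 131.98°  ·
  (4,6): δ = 54.05°  ✓
  (5,6): δ = 102.07°  ·
antipodal pairs: 10

count = 10; pairs: (0,3), (0,4), (0,5), (1,3), (1,4), (1,5), (2,4), (2,5), (3,6), (4,6)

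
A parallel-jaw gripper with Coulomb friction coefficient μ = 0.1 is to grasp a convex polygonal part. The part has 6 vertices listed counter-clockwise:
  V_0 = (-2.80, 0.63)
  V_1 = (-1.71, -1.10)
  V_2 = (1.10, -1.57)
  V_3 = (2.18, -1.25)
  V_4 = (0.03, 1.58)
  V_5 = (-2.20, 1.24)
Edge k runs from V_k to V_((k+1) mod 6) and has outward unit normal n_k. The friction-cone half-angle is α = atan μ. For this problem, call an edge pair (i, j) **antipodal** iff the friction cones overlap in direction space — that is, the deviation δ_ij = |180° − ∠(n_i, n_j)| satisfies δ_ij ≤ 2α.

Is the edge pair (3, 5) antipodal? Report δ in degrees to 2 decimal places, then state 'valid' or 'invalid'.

α = atan 0.1 = 5.71°;  2α = 11.42°
edge 3: e_3 = (-2.15, +2.83);  n_3 = (+0.7963, +0.6049)
edge 5: e_5 = (-0.60, -0.61);  n_5 = (-0.7129, +0.7012)
∠(n_3, n_5) = 98.25°
δ = |180° − 98.25°| = 81.75°
81.75° > 2α = 11.42°  →  invalid

δ = 81.75°, invalid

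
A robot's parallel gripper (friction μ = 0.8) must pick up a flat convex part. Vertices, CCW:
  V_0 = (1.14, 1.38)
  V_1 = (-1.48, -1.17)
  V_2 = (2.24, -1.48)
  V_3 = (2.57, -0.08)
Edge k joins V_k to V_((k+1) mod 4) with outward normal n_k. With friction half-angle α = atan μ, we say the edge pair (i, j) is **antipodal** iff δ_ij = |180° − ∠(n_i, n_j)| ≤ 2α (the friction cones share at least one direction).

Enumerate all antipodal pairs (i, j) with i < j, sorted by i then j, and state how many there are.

count = 3; pairs: (0,1), (0,2), (1,3)

α = atan 0.8 = 38.66°;  2α = 77.32°
n_0 = (-0.6975, +0.7166)
n_1 = (-0.0830, -0.9965)
n_2 = (+0.9733, -0.2294)
n_3 = (+0.7144, +0.6997)
  (0,1): δ = 48.99°  ✓
  (0,2): δ = 32.51°  ✓
  (0,3): δ = 90.18°  ·
  (1,2): δ = 98.50°  ·
  (1,3): δ = 40.83°  ✓
  (2,3): δ = 122.33°  ·
antipodal pairs: 3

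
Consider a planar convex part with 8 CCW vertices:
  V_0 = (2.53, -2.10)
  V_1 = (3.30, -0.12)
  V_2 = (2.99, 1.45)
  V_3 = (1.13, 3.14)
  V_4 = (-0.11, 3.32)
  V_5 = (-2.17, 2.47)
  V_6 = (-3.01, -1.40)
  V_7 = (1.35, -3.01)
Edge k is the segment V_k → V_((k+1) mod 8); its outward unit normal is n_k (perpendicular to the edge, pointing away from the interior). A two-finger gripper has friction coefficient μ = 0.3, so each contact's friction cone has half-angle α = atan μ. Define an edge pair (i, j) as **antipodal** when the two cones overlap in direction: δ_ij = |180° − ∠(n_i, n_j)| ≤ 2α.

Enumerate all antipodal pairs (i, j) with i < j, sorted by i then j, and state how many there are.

α = atan 0.3 = 16.70°;  2α = 33.40°
n_0 = (+0.9320, -0.3624)
n_1 = (+0.9811, +0.1937)
n_2 = (+0.6725, +0.7401)
n_3 = (+0.1437, +0.9896)
n_4 = (-0.3814, +0.9244)
n_5 = (-0.9772, +0.2121)
n_6 = (-0.3464, -0.9381)
n_7 = (+0.6107, -0.7919)
  (0,1): δ = 147.58°  ·
  (0,2): δ = 111.01°  ·
  (0,3): δ = 77.01°  ·
  (0,4): δ = 46.33°  ·
  (0,5): δ = 9.00°  ✓
  (0,6): δ = 90.98°  ·
  (0,7): δ = 148.89°  ·
  (1,2): δ = 143.43°  ·
  (1,3): δ = 109.43°  ·
  (1,4): δ = 78.75°  ·
  (1,5): δ = 23.42°  ✓
  (1,6): δ = 58.56°  ·
  (1,7): δ = 116.47°  ·
  (2,3): δ = 146.00°  ·
  (2,4): δ = 115.32°  ·
  (2,5): δ = 59.99°  ·
  (2,6): δ = 21.99°  ✓
  (2,7): δ = 79.90°  ·
  (3,4): δ = 149.32°  ·
  (3,5): δ = 93.99°  ·
  (3,6): δ = 12.01°  ✓
  (3,7): δ = 45.90°  ·
  (4,5): δ = 124.67°  ·
  (4,6): δ = 42.69°  ·
  (4,7): δ = 15.22°  ✓
  (5,6): δ = 98.02°  ·
  (5,7): δ = 40.11°  ·
  (6,7): δ = 122.09°  ·
antipodal pairs: 5

count = 5; pairs: (0,5), (1,5), (2,6), (3,6), (4,7)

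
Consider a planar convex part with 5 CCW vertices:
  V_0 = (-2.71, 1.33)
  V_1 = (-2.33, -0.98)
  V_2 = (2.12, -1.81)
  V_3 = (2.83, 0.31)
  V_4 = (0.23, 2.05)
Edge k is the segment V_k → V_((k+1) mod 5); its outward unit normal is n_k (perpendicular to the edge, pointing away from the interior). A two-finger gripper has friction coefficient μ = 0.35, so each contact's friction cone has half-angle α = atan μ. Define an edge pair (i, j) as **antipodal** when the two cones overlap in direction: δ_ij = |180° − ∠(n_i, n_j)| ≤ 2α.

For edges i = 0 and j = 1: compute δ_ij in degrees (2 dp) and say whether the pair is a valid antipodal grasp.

α = atan 0.35 = 19.29°;  2α = 38.58°
edge 0: e_0 = (+0.38, -2.31);  n_0 = (-0.9867, -0.1623)
edge 1: e_1 = (+4.45, -0.83);  n_1 = (-0.1834, -0.9830)
∠(n_0, n_1) = 70.09°
δ = |180° − 70.09°| = 109.91°
109.91° > 2α = 38.58°  →  invalid

δ = 109.91°, invalid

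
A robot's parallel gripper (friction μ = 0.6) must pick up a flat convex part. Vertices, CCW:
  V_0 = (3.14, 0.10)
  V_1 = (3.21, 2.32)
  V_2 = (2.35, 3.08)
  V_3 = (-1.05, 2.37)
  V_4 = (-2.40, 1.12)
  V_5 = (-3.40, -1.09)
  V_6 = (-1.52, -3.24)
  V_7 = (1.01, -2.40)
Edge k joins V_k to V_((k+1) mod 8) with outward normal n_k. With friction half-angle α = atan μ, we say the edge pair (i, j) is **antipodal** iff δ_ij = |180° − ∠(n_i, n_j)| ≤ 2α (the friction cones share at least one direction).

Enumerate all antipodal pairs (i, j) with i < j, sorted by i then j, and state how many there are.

α = atan 0.6 = 30.96°;  2α = 61.93°
n_0 = (+0.9995, -0.0315)
n_1 = (+0.6622, +0.7493)
n_2 = (-0.2044, +0.9789)
n_3 = (-0.6794, +0.7338)
n_4 = (-0.9111, +0.4122)
n_5 = (-0.7528, -0.6583)
n_6 = (+0.3151, -0.9491)
n_7 = (+0.7612, -0.6485)
  (0,1): δ = 129.66°  ·
  (0,2): δ = 76.40°  ·
  (0,3): δ = 45.40°  ✓
  (0,4): δ = 22.54°  ✓
  (0,5): δ = 42.97°  ✓
  (0,6): δ = 110.17°  ·
  (0,7): δ = 141.38°  ·
  (1,2): δ = 126.74°  ·
  (1,3): δ = 95.73°  ·
  (1,4): δ = 72.88°  ·
  (1,5): δ = 7.37°  ✓
  (1,6): δ = 59.83°  ✓
  (1,7): δ = 91.04°  ·
  (2,3): δ = 149.00°  ·
  (2,4): δ = 126.14°  ·
  (2,5): δ = 60.63°  ✓
  (2,6): δ = 6.57°  ✓
  (2,7): δ = 37.77°  ✓
  (3,4): δ = 157.14°  ·
  (3,5): δ = 91.63°  ·
  (3,6): δ = 24.43°  ✓
  (3,7): δ = 6.77°  ✓
  (4,5): δ = 114.49°  ·
  (4,6): δ = 47.29°  ✓
  (4,7): δ = 16.08°  ✓
  (5,6): δ = 112.80°  ·
  (5,7): δ = 81.60°  ·
  (6,7): δ = 148.80°  ·
antipodal pairs: 12

count = 12; pairs: (0,3), (0,4), (0,5), (1,5), (1,6), (2,5), (2,6), (2,7), (3,6), (3,7), (4,6), (4,7)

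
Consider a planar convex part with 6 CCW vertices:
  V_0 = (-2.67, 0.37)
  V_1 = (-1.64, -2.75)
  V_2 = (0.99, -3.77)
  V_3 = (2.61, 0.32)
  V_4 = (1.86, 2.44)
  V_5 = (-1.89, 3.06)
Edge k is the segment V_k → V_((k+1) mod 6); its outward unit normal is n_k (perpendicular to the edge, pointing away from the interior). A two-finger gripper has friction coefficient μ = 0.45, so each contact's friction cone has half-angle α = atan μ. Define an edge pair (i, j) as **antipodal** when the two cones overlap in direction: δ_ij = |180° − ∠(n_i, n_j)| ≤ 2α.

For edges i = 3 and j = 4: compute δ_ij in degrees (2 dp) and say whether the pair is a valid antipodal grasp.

α = atan 0.45 = 24.23°;  2α = 48.46°
edge 3: e_3 = (-0.75, +2.12);  n_3 = (+0.9427, +0.3335)
edge 4: e_4 = (-3.75, +0.62);  n_4 = (+0.1631, +0.9866)
∠(n_3, n_4) = 61.13°
δ = |180° − 61.13°| = 118.87°
118.87° > 2α = 48.46°  →  invalid

δ = 118.87°, invalid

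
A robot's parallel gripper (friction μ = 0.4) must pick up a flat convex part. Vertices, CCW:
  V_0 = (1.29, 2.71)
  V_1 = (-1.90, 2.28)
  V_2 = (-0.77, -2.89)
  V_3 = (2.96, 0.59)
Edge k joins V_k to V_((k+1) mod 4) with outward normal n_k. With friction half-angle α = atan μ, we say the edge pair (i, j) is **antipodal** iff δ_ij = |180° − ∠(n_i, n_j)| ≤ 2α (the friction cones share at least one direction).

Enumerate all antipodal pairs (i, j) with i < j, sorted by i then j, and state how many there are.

α = atan 0.4 = 21.80°;  2α = 43.60°
n_0 = (-0.1336, +0.9910)
n_1 = (-0.9769, -0.2135)
n_2 = (+0.6822, -0.7312)
n_3 = (+0.7855, +0.6188)
  (0,1): δ = 85.35°  ·
  (0,2): δ = 35.34°  ✓
  (0,3): δ = 120.55°  ·
  (1,2): δ = 59.32°  ·
  (1,3): δ = 25.90°  ✓
  (2,3): δ = 94.79°  ·
antipodal pairs: 2

count = 2; pairs: (0,2), (1,3)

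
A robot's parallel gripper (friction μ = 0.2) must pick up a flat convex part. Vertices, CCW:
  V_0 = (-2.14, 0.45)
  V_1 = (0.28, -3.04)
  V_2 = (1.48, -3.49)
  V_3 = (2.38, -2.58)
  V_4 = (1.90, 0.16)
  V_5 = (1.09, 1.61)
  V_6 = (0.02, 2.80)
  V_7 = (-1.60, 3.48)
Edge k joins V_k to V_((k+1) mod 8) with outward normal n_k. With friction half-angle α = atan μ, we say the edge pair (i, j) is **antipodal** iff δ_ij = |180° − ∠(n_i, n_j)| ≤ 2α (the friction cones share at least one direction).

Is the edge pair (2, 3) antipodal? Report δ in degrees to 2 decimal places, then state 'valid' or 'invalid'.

δ = 125.38°, invalid

α = atan 0.2 = 11.31°;  2α = 22.62°
edge 2: e_2 = (+0.90, +0.91);  n_2 = (+0.7110, -0.7032)
edge 3: e_3 = (-0.48, +2.74);  n_3 = (+0.9850, +0.1726)
∠(n_2, n_3) = 54.62°
δ = |180° − 54.62°| = 125.38°
125.38° > 2α = 22.62°  →  invalid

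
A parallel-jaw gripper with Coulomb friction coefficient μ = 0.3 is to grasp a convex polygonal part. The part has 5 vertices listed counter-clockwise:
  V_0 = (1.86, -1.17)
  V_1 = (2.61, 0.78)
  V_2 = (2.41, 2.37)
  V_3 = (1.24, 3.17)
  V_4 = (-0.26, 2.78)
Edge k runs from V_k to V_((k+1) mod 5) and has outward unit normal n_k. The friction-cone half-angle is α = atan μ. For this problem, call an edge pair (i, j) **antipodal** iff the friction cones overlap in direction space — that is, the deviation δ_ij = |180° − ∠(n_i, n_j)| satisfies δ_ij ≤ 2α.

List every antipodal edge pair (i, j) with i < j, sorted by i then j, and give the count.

count = 2; pairs: (1,4), (2,4)

α = atan 0.3 = 16.70°;  2α = 33.40°
n_0 = (+0.9333, -0.3590)
n_1 = (+0.9922, +0.1248)
n_2 = (+0.5644, +0.8255)
n_3 = (-0.2516, +0.9678)
n_4 = (-0.8811, -0.4729)
  (0,1): δ = 151.79°  ·
  (0,2): δ = 103.33°  ·
  (0,3): δ = 54.39°  ·
  (0,4): δ = 49.26°  ·
  (1,2): δ = 131.53°  ·
  (1,3): δ = 82.60°  ·
  (1,4): δ = 21.05°  ✓
  (2,3): δ = 131.06°  ·
  (2,4): δ = 27.41°  ✓
  (3,4): δ = 76.35°  ·
antipodal pairs: 2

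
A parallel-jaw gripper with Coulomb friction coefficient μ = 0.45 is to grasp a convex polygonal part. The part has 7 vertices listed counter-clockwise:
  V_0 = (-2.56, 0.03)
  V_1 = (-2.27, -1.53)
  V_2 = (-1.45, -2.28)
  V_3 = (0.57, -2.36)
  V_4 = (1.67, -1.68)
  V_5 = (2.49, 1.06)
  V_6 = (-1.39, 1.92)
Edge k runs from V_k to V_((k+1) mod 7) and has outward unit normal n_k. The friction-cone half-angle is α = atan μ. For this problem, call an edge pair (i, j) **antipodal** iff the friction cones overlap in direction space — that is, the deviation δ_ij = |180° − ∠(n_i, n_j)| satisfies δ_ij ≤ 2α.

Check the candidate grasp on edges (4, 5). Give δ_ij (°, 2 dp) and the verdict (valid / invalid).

δ = 85.84°, invalid

α = atan 0.45 = 24.23°;  2α = 48.46°
edge 4: e_4 = (+0.82, +2.74);  n_4 = (+0.9580, -0.2867)
edge 5: e_5 = (-3.88, +0.86);  n_5 = (+0.2164, +0.9763)
∠(n_4, n_5) = 94.16°
δ = |180° − 94.16°| = 85.84°
85.84° > 2α = 48.46°  →  invalid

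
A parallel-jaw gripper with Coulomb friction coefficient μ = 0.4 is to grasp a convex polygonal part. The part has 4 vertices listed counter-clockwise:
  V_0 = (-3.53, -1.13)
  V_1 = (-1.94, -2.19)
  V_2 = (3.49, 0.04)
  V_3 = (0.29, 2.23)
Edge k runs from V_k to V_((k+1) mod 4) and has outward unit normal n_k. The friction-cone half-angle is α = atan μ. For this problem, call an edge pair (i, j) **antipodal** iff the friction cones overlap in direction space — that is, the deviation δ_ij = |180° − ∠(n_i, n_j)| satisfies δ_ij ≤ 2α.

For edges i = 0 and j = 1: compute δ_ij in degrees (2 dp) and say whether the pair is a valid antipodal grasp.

α = atan 0.4 = 21.80°;  2α = 43.60°
edge 0: e_0 = (+1.59, -1.06);  n_0 = (-0.5547, -0.8321)
edge 1: e_1 = (+5.43, +2.23);  n_1 = (+0.3799, -0.9250)
∠(n_0, n_1) = 56.02°
δ = |180° − 56.02°| = 123.98°
123.98° > 2α = 43.60°  →  invalid

δ = 123.98°, invalid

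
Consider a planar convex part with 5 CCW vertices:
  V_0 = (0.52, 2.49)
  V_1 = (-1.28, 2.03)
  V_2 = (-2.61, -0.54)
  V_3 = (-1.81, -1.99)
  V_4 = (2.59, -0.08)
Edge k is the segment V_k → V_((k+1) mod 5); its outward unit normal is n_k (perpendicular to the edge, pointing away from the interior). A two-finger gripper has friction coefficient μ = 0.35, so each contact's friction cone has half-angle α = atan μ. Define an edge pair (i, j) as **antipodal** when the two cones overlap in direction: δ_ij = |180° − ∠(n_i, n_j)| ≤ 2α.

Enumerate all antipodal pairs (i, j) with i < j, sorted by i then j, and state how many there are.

α = atan 0.35 = 19.29°;  2α = 38.58°
n_0 = (-0.2476, +0.9689)
n_1 = (-0.8881, +0.4596)
n_2 = (-0.8756, -0.4831)
n_3 = (+0.3982, -0.9173)
n_4 = (+0.7788, +0.6273)
  (0,1): δ = 131.70°  ·
  (0,2): δ = 75.45°  ·
  (0,3): δ = 9.13°  ✓
  (0,4): δ = 114.51°  ·
  (1,2): δ = 123.75°  ·
  (1,3): δ = 39.17°  ·
  (1,4): δ = 66.21°  ·
  (2,3): δ = 95.42°  ·
  (2,4): δ = 9.96°  ✓
  (3,4): δ = 74.62°  ·
antipodal pairs: 2

count = 2; pairs: (0,3), (2,4)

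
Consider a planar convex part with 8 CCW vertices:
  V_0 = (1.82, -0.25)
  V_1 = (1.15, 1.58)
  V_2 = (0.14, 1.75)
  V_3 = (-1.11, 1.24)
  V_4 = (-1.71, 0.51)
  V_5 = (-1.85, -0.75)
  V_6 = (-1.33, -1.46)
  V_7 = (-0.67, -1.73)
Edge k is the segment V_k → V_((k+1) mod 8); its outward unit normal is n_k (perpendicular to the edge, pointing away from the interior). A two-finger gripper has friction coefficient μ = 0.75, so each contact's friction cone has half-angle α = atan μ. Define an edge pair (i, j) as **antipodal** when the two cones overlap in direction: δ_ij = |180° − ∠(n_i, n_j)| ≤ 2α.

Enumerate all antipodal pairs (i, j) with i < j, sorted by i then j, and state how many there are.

α = atan 0.75 = 36.87°;  2α = 73.74°
n_0 = (+0.9390, +0.3438)
n_1 = (+0.1660, +0.9861)
n_2 = (-0.3778, +0.9259)
n_3 = (-0.7725, +0.6350)
n_4 = (-0.9939, +0.1104)
n_5 = (-0.8068, -0.5909)
n_6 = (-0.3786, -0.9255)
n_7 = (+0.5109, -0.8596)
  (0,1): δ = 119.66°  ·
  (0,2): δ = 87.91°  ·
  (0,3): δ = 59.53°  ✓
  (0,4): δ = 26.45°  ✓
  (0,5): δ = 16.11°  ✓
  (0,6): δ = 47.64°  ✓
  (0,7): δ = 100.62°  ·
  (1,2): δ = 148.25°  ·
  (1,3): δ = 119.86°  ·
  (1,4): δ = 86.79°  ·
  (1,5): δ = 44.23°  ✓
  (1,6): δ = 12.69°  ✓
  (1,7): δ = 40.28°  ✓
  (2,3): δ = 151.61°  ·
  (2,4): δ = 118.54°  ·
  (2,5): δ = 75.98°  ·
  (2,6): δ = 44.44°  ✓
  (2,7): δ = 8.53°  ✓
  (3,4): δ = 146.92°  ·
  (3,5): δ = 104.36°  ·
  (3,6): δ = 72.83°  ✓
  (3,7): δ = 19.86°  ✓
  (4,5): δ = 137.44°  ·
  (4,6): δ = 105.91°  ·
  (4,7): δ = 52.93°  ✓
  (5,6): δ = 148.47°  ·
  (5,7): δ = 95.49°  ·
  (6,7): δ = 127.02°  ·
antipodal pairs: 12

count = 12; pairs: (0,3), (0,4), (0,5), (0,6), (1,5), (1,6), (1,7), (2,6), (2,7), (3,6), (3,7), (4,7)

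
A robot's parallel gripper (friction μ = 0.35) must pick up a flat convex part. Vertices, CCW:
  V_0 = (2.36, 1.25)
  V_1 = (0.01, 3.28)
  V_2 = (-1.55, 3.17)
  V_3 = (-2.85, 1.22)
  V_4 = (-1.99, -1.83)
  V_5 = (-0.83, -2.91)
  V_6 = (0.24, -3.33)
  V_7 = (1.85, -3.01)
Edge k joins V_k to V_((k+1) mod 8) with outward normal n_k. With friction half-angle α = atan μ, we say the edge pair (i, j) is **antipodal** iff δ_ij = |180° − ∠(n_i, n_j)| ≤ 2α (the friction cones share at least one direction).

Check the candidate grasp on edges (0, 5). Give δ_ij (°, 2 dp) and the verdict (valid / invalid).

δ = 19.39°, valid

α = atan 0.35 = 19.29°;  2α = 38.58°
edge 0: e_0 = (-2.35, +2.03);  n_0 = (+0.6537, +0.7568)
edge 5: e_5 = (+1.07, -0.42);  n_5 = (-0.3654, -0.9309)
∠(n_0, n_5) = 160.61°
δ = |180° − 160.61°| = 19.39°
19.39° ≤ 2α = 38.58°  →  valid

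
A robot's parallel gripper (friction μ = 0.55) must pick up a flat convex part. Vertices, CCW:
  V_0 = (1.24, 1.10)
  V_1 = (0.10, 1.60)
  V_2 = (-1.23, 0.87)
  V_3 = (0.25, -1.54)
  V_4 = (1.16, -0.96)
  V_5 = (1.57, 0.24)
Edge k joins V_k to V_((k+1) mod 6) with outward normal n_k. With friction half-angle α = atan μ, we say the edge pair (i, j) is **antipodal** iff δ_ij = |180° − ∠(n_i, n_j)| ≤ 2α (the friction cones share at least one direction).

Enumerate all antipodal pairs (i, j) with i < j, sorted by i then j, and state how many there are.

count = 6; pairs: (0,2), (0,3), (1,3), (1,4), (2,4), (2,5)

α = atan 0.55 = 28.81°;  2α = 57.62°
n_0 = (+0.4017, +0.9158)
n_1 = (-0.4812, +0.8766)
n_2 = (-0.8521, -0.5233)
n_3 = (+0.5375, -0.8433)
n_4 = (+0.9463, -0.3233)
n_5 = (+0.9336, +0.3583)
  (0,1): δ = 127.56°  ·
  (0,2): δ = 34.76°  ✓
  (0,3): δ = 56.19°  ✓
  (0,4): δ = 94.82°  ·
  (0,5): δ = 134.67°  ·
  (1,2): δ = 87.21°  ·
  (1,3): δ = 3.75°  ✓
  (1,4): δ = 42.38°  ✓
  (1,5): δ = 82.23°  ·
  (2,3): δ = 89.04°  ·
  (2,4): δ = 50.42°  ✓
  (2,5): δ = 10.56°  ✓
  (3,4): δ = 141.38°  ·
  (3,5): δ = 101.52°  ·
  (4,5): δ = 140.14°  ·
antipodal pairs: 6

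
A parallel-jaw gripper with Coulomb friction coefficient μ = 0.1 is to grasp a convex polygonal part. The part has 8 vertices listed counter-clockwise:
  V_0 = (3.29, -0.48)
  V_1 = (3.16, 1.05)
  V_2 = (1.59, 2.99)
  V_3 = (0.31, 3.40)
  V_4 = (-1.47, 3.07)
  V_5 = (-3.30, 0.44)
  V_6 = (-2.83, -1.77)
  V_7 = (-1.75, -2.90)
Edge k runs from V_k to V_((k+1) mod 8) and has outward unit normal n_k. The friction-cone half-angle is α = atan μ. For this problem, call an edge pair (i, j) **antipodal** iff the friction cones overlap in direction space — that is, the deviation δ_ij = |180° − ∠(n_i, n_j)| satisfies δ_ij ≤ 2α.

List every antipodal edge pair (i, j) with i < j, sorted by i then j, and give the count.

α = atan 0.1 = 5.71°;  2α = 11.42°
n_0 = (+0.9964, +0.0847)
n_1 = (+0.7773, +0.6291)
n_2 = (+0.3050, +0.9523)
n_3 = (-0.1823, +0.9832)
n_4 = (-0.8208, +0.5712)
n_5 = (-0.9781, -0.2080)
n_6 = (-0.7229, -0.6909)
n_7 = (+0.4328, -0.9015)
  (0,1): δ = 145.87°  ·
  (0,2): δ = 112.62°  ·
  (0,3): δ = 84.35°  ·
  (0,4): δ = 39.69°  ·
  (0,5): δ = 7.15°  ✓
  (0,6): δ = 38.85°  ·
  (0,7): δ = 110.79°  ·
  (1,2): δ = 146.74°  ·
  (1,3): δ = 118.48°  ·
  (1,4): δ = 73.81°  ·
  (1,5): δ = 26.98°  ·
  (1,6): δ = 4.72°  ✓
  (1,7): δ = 76.67°  ·
  (2,3): δ = 151.74°  ·
  (2,4): δ = 107.07°  ·
  (2,5): δ = 60.23°  ·
  (2,6): δ = 28.54°  ·
  (2,7): δ = 43.41°  ·
  (3,4): δ = 135.33°  ·
  (3,5): δ = 88.50°  ·
  (3,6): δ = 56.80°  ·
  (3,7): δ = 15.15°  ·
  (4,5): δ = 133.16°  ·
  (4,6): δ = 101.47°  ·
  (4,7): δ = 29.52°  ·
  (5,6): δ = 148.30°  ·
  (5,7): δ = 76.36°  ·
  (6,7): δ = 108.06°  ·
antipodal pairs: 2

count = 2; pairs: (0,5), (1,6)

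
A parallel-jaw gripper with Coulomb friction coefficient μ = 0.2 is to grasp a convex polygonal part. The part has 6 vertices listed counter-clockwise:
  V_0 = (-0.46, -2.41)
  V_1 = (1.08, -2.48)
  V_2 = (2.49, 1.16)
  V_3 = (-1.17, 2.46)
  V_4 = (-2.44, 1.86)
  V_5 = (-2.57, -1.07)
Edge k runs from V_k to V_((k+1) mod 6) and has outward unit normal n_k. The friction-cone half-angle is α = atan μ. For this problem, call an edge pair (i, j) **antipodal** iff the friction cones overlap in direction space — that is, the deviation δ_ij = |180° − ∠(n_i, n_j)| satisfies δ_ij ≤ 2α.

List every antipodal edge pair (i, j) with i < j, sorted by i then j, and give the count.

α = atan 0.2 = 11.31°;  2α = 22.62°
n_0 = (-0.0454, -0.9990)
n_1 = (+0.9325, -0.3612)
n_2 = (+0.3347, +0.9423)
n_3 = (-0.4272, +0.9042)
n_4 = (-0.9990, +0.0443)
n_5 = (-0.5361, -0.8442)
  (0,1): δ = 108.57°  ·
  (0,2): δ = 16.95°  ✓
  (0,3): δ = 27.89°  ·
  (0,4): δ = 90.06°  ·
  (0,5): δ = 150.18°  ·
  (1,2): δ = 88.38°  ·
  (1,3): δ = 43.54°  ·
  (1,4): δ = 18.63°  ✓
  (1,5): δ = 78.76°  ·
  (2,3): δ = 135.16°  ·
  (2,4): δ = 72.99°  ·
  (2,5): δ = 12.86°  ✓
  (3,4): δ = 117.83°  ·
  (3,5): δ = 57.71°  ·
  (4,5): δ = 119.88°  ·
antipodal pairs: 3

count = 3; pairs: (0,2), (1,4), (2,5)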